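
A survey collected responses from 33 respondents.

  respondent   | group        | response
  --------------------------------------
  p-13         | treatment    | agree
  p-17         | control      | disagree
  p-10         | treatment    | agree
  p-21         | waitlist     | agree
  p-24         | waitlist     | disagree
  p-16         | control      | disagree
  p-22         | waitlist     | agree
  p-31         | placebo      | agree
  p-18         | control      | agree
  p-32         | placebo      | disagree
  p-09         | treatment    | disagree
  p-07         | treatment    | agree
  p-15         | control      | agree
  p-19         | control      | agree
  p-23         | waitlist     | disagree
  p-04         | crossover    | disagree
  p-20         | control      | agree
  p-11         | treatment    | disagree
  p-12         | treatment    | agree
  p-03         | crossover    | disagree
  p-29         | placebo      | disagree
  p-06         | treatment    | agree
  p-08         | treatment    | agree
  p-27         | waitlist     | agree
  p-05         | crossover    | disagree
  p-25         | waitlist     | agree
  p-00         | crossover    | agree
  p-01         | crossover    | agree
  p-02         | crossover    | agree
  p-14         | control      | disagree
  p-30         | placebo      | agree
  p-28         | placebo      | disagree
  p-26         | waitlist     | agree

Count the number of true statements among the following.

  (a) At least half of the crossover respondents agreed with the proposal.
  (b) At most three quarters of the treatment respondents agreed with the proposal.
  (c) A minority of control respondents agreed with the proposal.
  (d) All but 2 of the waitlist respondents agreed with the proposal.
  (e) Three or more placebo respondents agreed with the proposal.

3

(a) crossover: |A| = 6, |A ∩ B| = 3; needs |A ∩ B| ≥ |A ∖ B| — true.
(b) treatment: |A| = 8, |A ∩ B| = 6; needs |A ∩ B| / |A| ≤ 3/4 — true.
(c) control: |A| = 7, |A ∩ B| = 4; needs |A ∩ B| < |A ∖ B| — false.
(d) waitlist: |A| = 7, |A ∩ B| = 5; needs |A ∖ B| = 2 — true.
(e) placebo: |A| = 5, |A ∩ B| = 2; needs |A ∩ B| ≥ 3 — false.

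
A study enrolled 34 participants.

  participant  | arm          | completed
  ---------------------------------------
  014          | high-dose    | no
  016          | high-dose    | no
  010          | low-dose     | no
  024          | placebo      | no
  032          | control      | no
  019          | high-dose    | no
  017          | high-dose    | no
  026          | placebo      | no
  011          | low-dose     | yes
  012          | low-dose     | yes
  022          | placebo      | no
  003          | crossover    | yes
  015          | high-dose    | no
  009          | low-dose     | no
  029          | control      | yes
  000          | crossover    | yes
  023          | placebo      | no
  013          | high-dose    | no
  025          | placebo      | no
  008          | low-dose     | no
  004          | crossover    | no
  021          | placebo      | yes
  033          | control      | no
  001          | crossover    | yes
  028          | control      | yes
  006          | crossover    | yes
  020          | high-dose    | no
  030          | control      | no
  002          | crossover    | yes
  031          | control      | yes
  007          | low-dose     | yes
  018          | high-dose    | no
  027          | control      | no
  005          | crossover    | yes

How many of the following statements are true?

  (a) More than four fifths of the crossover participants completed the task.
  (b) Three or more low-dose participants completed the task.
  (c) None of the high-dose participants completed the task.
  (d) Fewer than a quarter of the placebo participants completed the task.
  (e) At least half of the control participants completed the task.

(a) crossover: |A| = 7, |A ∩ B| = 6; needs |A ∩ B| / |A| > 4/5 — true.
(b) low-dose: |A| = 6, |A ∩ B| = 3; needs |A ∩ B| ≥ 3 — true.
(c) high-dose: |A| = 8, |A ∩ B| = 0; needs A ∩ B = ∅ (|A ∩ B| = 0) — true.
(d) placebo: |A| = 6, |A ∩ B| = 1; needs |A ∩ B| / |A| < 1/4 — true.
(e) control: |A| = 7, |A ∩ B| = 3; needs |A ∩ B| ≥ |A ∖ B| — false.

4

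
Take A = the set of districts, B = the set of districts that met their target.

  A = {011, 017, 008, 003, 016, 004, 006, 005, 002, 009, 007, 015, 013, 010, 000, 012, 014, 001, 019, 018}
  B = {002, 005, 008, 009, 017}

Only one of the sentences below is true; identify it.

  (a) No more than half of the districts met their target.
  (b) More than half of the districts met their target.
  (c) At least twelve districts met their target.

(a)

|A| = 20, |A ∩ B| = 5, |A ∖ B| = 15.
(a) requires |A ∩ B| ≤ |A ∖ B|: true.
(b) requires |A ∩ B| > |A ∖ B|: false.
(c) requires |A ∩ B| ≥ 12: false.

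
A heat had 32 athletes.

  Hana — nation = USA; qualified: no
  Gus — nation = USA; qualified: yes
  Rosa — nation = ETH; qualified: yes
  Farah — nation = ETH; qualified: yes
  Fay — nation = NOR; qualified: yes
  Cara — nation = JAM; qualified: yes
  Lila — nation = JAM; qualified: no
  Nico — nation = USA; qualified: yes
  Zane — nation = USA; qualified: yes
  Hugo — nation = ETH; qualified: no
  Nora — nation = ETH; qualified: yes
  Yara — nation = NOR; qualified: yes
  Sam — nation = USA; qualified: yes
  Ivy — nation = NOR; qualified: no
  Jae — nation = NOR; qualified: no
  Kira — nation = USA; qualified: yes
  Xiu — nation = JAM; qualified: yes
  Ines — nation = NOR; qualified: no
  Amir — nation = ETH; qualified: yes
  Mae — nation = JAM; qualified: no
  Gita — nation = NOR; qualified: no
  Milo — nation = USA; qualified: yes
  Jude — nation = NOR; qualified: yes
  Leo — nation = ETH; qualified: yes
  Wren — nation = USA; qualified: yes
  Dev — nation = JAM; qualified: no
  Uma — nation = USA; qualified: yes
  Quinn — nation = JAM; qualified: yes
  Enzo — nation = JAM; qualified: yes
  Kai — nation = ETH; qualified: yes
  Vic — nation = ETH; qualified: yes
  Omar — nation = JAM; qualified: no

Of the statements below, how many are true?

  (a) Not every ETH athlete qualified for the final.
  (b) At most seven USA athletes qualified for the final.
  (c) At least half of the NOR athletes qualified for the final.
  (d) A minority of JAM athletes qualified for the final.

(a) ETH: |A| = 8, |A ∩ B| = 7; needs A ⊄ B (|A ∖ B| ≥ 1) — true.
(b) USA: |A| = 9, |A ∩ B| = 8; needs |A ∩ B| ≤ 7 — false.
(c) NOR: |A| = 7, |A ∩ B| = 3; needs |A ∩ B| ≥ |A ∖ B| — false.
(d) JAM: |A| = 8, |A ∩ B| = 4; needs |A ∩ B| < |A ∖ B| — false.

1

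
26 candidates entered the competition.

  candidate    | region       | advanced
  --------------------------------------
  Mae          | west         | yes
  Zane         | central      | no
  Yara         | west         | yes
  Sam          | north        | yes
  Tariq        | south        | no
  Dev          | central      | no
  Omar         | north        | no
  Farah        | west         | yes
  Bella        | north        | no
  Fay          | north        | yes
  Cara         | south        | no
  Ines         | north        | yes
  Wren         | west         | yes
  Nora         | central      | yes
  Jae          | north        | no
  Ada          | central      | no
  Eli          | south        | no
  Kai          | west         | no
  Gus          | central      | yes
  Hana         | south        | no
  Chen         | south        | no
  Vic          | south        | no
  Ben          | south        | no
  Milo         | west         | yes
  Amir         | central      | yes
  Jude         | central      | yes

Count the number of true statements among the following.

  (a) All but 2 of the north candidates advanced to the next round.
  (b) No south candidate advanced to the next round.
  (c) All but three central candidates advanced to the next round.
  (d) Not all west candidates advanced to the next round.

3

(a) north: |A| = 6, |A ∩ B| = 3; needs |A ∖ B| = 2 — false.
(b) south: |A| = 7, |A ∩ B| = 0; needs A ∩ B = ∅ (|A ∩ B| = 0) — true.
(c) central: |A| = 7, |A ∩ B| = 4; needs |A ∖ B| = 3 — true.
(d) west: |A| = 6, |A ∩ B| = 5; needs A ⊄ B (|A ∖ B| ≥ 1) — true.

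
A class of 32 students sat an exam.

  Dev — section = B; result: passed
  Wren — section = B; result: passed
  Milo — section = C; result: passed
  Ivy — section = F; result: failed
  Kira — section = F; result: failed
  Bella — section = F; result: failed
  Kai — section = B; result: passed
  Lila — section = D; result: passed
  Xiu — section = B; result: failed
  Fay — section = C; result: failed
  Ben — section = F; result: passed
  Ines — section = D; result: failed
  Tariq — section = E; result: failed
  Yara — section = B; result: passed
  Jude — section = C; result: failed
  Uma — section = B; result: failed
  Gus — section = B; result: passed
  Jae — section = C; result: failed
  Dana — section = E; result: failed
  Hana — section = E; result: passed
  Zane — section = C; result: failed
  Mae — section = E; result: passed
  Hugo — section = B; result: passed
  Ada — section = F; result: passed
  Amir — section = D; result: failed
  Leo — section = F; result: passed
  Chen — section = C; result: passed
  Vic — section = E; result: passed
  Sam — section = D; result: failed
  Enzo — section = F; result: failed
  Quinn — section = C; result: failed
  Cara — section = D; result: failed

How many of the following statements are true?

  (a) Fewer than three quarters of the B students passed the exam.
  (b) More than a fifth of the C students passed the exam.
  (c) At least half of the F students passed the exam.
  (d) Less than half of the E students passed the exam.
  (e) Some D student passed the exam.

(a) B: |A| = 8, |A ∩ B| = 6; needs |A ∩ B| / |A| < 3/4 — false.
(b) C: |A| = 7, |A ∩ B| = 2; needs |A ∩ B| / |A| > 1/5 — true.
(c) F: |A| = 7, |A ∩ B| = 3; needs |A ∩ B| ≥ |A ∖ B| — false.
(d) E: |A| = 5, |A ∩ B| = 3; needs |A ∩ B| < |A ∖ B| — false.
(e) D: |A| = 5, |A ∩ B| = 1; needs A ∩ B ≠ ∅ (|A ∩ B| ≥ 1) — true.

2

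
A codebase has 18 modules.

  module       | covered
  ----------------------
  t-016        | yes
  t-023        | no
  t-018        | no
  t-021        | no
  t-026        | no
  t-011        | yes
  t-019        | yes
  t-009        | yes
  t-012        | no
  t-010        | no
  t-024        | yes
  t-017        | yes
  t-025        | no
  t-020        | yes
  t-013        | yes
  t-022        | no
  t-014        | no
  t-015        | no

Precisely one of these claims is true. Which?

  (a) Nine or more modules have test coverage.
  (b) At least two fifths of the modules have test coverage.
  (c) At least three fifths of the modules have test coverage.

|A| = 18, |A ∩ B| = 8, |A ∖ B| = 10.
(a) requires |A ∩ B| ≥ 9: false.
(b) requires |A ∩ B| / |A| ≥ 2/5: true.
(c) requires |A ∩ B| / |A| ≥ 3/5: false.

(b)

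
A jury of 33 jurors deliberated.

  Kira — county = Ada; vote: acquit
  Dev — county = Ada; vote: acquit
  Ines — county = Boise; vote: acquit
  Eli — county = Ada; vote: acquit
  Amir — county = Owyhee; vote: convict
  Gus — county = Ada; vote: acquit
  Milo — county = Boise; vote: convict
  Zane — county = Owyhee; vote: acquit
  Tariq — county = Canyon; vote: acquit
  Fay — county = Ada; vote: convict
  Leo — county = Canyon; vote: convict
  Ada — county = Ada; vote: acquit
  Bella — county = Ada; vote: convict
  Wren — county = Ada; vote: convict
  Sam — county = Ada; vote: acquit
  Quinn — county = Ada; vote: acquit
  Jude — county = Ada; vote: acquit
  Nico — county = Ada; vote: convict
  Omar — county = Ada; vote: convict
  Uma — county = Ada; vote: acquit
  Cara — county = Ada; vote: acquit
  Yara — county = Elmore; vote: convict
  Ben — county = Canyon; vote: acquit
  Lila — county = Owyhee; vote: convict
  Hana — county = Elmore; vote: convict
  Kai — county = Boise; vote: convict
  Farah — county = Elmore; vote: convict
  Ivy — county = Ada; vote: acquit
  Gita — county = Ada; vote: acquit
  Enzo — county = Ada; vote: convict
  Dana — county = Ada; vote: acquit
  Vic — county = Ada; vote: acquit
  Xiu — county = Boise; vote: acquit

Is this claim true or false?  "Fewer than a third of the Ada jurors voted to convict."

'Fewer than a third of the Ada jurors voted to convict' holds iff |A ∩ B| / |A| < 1/3.
|A| = 20, |A ∩ B| = 6, |A ∖ B| = 14.
|A ∩ B|/|A| = 6/20, so the statement is true.

True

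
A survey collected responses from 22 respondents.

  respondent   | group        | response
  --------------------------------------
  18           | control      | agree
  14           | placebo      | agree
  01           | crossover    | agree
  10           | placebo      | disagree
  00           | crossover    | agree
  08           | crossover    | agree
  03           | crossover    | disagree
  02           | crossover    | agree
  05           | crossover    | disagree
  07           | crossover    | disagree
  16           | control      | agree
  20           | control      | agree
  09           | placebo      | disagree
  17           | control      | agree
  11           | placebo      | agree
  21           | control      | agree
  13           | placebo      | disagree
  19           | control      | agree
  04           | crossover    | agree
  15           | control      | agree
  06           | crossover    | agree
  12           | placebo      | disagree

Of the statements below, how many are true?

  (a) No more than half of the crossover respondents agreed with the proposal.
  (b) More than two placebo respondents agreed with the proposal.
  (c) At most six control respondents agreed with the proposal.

0

(a) crossover: |A| = 9, |A ∩ B| = 6; needs |A ∩ B| ≤ |A ∖ B| — false.
(b) placebo: |A| = 6, |A ∩ B| = 2; needs |A ∩ B| > 2 — false.
(c) control: |A| = 7, |A ∩ B| = 7; needs |A ∩ B| ≤ 6 — false.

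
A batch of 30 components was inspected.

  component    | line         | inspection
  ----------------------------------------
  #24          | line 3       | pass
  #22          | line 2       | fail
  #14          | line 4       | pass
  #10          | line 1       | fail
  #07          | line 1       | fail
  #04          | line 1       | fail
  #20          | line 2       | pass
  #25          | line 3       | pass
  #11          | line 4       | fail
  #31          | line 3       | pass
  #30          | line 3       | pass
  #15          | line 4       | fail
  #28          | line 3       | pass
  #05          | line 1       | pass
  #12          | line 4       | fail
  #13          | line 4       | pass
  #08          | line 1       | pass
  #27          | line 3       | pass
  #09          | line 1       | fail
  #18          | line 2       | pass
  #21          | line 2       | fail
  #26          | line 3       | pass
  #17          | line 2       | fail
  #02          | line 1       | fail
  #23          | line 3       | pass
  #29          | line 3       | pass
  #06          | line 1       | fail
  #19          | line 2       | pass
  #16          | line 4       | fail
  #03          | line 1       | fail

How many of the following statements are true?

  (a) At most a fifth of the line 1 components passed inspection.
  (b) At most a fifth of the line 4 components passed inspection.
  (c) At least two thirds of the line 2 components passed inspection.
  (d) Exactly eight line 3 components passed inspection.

0

(a) line 1: |A| = 9, |A ∩ B| = 2; needs |A ∩ B| / |A| ≤ 1/5 — false.
(b) line 4: |A| = 6, |A ∩ B| = 2; needs |A ∩ B| / |A| ≤ 1/5 — false.
(c) line 2: |A| = 6, |A ∩ B| = 3; needs |A ∩ B| / |A| ≥ 2/3 — false.
(d) line 3: |A| = 9, |A ∩ B| = 9; needs |A ∩ B| = 8 — false.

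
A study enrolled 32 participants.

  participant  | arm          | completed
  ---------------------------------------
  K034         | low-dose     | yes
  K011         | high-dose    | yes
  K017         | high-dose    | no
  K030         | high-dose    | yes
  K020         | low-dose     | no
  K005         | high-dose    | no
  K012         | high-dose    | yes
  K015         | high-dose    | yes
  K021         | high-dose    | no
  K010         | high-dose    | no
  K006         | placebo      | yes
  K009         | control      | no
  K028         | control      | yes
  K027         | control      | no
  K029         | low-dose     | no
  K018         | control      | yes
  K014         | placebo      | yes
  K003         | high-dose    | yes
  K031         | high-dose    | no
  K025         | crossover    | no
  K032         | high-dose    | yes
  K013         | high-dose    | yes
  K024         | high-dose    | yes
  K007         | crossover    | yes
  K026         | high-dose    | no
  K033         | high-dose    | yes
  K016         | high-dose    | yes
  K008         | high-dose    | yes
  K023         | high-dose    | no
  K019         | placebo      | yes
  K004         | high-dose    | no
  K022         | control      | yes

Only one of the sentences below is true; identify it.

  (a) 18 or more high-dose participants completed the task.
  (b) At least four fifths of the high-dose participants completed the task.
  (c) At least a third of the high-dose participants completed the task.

|A| = 19, |A ∩ B| = 11, |A ∖ B| = 8.
(a) requires |A ∩ B| ≥ 18: false.
(b) requires |A ∩ B| / |A| ≥ 4/5: false.
(c) requires |A ∩ B| / |A| ≥ 1/3: true.

(c)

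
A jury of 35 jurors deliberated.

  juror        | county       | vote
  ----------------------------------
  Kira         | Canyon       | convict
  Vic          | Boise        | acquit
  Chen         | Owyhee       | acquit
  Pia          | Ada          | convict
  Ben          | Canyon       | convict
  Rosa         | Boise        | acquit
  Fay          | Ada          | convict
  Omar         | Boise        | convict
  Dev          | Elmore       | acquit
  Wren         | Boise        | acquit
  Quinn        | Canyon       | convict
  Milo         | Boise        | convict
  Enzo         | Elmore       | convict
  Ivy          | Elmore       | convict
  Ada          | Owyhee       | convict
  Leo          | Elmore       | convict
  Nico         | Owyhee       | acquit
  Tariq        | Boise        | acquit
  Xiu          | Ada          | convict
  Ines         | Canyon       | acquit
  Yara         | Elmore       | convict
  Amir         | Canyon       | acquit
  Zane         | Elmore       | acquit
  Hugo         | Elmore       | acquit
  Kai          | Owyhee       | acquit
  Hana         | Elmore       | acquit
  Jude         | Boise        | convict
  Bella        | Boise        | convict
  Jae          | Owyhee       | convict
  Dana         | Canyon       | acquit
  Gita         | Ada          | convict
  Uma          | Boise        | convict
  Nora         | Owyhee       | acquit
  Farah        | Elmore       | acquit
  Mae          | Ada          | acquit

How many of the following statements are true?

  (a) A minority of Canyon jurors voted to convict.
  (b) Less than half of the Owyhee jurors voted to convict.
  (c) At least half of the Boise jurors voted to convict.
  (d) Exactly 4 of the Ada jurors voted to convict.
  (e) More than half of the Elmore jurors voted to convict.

3

(a) Canyon: |A| = 6, |A ∩ B| = 3; needs |A ∩ B| < |A ∖ B| — false.
(b) Owyhee: |A| = 6, |A ∩ B| = 2; needs |A ∩ B| < |A ∖ B| — true.
(c) Boise: |A| = 9, |A ∩ B| = 5; needs |A ∩ B| ≥ |A ∖ B| — true.
(d) Ada: |A| = 5, |A ∩ B| = 4; needs |A ∩ B| = 4 — true.
(e) Elmore: |A| = 9, |A ∩ B| = 4; needs |A ∩ B| > |A ∖ B| — false.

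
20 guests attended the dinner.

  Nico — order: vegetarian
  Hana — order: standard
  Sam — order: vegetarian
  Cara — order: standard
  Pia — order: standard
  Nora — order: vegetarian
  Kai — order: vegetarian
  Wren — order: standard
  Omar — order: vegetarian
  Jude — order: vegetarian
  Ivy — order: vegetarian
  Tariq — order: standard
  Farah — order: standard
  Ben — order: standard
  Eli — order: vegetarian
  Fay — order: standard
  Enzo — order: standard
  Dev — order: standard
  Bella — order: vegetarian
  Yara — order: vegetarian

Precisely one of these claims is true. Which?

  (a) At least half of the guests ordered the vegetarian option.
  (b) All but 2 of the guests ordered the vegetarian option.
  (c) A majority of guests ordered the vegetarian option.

(a)

|A| = 20, |A ∩ B| = 10, |A ∖ B| = 10.
(a) requires |A ∩ B| ≥ |A ∖ B|: true.
(b) requires |A ∖ B| = 2: false.
(c) requires |A ∩ B| > |A ∖ B|: false.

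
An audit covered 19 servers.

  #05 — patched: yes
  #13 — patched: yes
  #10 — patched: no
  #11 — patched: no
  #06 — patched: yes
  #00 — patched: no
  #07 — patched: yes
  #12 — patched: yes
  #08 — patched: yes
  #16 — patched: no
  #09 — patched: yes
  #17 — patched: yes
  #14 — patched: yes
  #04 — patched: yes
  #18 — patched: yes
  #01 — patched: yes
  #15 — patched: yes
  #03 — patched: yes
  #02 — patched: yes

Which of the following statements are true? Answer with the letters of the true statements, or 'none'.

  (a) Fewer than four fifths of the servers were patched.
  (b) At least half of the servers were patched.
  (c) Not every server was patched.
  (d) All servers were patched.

|A| = 19, |A ∩ B| = 15, |A ∖ B| = 4.
(a) |A ∩ B| / |A| < 4/5: holds.
(b) |A ∩ B| ≥ |A ∖ B|: holds.
(c) A ⊄ B (|A ∖ B| ≥ 1): holds.
(d) A ⊆ B, i.e. every element of A is in B (|A ∖ B| = 0): fails.

(a), (b), (c)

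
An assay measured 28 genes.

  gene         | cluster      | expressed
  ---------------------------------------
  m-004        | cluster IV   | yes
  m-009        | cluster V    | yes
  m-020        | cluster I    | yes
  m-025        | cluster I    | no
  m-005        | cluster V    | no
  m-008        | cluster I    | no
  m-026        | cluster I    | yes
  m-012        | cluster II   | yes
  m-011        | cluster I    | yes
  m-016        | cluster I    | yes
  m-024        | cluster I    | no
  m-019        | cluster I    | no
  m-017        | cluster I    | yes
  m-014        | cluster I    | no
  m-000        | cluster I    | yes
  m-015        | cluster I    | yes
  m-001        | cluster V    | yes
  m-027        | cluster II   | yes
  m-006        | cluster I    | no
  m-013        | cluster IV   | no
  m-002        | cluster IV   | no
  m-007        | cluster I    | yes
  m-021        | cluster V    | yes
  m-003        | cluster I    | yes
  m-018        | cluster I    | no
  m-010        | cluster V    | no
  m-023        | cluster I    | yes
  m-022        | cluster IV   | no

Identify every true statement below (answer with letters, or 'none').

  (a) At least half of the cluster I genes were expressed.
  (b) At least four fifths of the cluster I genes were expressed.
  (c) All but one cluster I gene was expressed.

(a)

|A| = 17, |A ∩ B| = 10, |A ∖ B| = 7.
(a) |A ∩ B| ≥ |A ∖ B|: holds.
(b) |A ∩ B| / |A| ≥ 4/5: fails.
(c) |A ∖ B| = 1: fails.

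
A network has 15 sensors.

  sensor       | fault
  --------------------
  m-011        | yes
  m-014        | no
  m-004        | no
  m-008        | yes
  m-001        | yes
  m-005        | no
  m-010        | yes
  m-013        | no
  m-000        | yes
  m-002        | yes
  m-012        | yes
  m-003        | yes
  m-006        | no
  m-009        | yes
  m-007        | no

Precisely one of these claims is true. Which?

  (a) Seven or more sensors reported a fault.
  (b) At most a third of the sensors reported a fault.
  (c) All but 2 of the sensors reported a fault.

|A| = 15, |A ∩ B| = 9, |A ∖ B| = 6.
(a) requires |A ∩ B| ≥ 7: true.
(b) requires |A ∩ B| / |A| ≤ 1/3: false.
(c) requires |A ∖ B| = 2: false.

(a)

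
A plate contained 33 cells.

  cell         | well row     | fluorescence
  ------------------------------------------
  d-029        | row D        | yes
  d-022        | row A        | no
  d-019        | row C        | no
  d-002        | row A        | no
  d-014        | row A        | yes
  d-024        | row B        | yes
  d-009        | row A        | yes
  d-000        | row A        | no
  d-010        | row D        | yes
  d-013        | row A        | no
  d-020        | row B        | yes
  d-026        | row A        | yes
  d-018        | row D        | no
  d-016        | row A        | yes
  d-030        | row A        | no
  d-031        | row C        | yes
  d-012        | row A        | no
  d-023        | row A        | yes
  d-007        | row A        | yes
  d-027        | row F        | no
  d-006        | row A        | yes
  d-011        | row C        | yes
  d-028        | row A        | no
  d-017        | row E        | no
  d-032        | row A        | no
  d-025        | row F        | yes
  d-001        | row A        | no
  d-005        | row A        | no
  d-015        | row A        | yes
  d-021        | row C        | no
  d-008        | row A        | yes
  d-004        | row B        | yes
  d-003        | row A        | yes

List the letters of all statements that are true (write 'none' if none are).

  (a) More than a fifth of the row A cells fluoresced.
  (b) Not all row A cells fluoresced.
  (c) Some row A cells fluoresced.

(a), (b), (c)

|A| = 20, |A ∩ B| = 10, |A ∖ B| = 10.
(a) |A ∩ B| / |A| > 1/5: holds.
(b) A ⊄ B (|A ∖ B| ≥ 1): holds.
(c) A ∩ B ≠ ∅ (|A ∩ B| ≥ 1): holds.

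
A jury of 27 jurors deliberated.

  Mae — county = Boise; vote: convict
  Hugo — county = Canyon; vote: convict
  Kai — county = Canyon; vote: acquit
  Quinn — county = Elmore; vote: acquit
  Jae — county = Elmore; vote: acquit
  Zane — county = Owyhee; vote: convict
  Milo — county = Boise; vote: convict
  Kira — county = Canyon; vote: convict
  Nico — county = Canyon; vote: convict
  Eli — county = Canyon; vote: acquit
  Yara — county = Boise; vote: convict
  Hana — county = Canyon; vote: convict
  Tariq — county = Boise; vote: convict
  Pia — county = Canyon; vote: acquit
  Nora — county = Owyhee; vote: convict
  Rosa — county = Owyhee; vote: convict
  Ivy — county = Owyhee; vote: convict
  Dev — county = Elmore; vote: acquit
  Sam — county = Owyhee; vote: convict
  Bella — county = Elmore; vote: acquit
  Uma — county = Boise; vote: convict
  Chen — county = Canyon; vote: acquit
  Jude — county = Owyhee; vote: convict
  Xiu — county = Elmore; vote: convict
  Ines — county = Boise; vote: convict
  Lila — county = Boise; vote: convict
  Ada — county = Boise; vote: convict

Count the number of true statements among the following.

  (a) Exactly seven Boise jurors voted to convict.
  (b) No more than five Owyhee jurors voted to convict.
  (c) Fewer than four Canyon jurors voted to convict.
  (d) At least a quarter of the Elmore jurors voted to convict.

0

(a) Boise: |A| = 8, |A ∩ B| = 8; needs |A ∩ B| = 7 — false.
(b) Owyhee: |A| = 6, |A ∩ B| = 6; needs |A ∩ B| ≤ 5 — false.
(c) Canyon: |A| = 8, |A ∩ B| = 4; needs |A ∩ B| < 4 — false.
(d) Elmore: |A| = 5, |A ∩ B| = 1; needs |A ∩ B| / |A| ≥ 1/4 — false.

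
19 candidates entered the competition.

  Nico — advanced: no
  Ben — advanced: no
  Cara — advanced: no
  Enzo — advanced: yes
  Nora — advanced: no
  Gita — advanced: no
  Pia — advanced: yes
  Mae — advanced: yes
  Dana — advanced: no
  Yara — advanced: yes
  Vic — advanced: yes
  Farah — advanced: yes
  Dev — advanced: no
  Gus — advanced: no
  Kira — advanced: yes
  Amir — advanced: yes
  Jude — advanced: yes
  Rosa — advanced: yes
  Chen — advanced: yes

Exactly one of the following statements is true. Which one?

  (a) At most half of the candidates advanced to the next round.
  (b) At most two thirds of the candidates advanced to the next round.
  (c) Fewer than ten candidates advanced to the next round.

(b)

|A| = 19, |A ∩ B| = 11, |A ∖ B| = 8.
(a) requires |A ∩ B| ≤ |A ∖ B|: false.
(b) requires |A ∩ B| / |A| ≤ 2/3: true.
(c) requires |A ∩ B| < 10: false.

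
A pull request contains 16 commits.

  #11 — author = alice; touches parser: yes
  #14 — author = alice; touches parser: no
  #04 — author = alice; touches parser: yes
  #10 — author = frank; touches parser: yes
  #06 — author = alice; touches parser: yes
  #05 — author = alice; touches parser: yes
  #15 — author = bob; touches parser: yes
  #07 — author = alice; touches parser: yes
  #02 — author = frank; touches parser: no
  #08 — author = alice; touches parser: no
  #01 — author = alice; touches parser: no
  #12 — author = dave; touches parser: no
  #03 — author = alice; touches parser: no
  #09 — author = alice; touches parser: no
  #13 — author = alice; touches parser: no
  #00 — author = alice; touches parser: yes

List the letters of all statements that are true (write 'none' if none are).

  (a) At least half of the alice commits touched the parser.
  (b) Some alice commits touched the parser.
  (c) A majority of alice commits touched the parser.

(a), (b)

|A| = 12, |A ∩ B| = 6, |A ∖ B| = 6.
(a) |A ∩ B| ≥ |A ∖ B|: holds.
(b) A ∩ B ≠ ∅ (|A ∩ B| ≥ 1): holds.
(c) |A ∩ B| > |A ∖ B|: fails.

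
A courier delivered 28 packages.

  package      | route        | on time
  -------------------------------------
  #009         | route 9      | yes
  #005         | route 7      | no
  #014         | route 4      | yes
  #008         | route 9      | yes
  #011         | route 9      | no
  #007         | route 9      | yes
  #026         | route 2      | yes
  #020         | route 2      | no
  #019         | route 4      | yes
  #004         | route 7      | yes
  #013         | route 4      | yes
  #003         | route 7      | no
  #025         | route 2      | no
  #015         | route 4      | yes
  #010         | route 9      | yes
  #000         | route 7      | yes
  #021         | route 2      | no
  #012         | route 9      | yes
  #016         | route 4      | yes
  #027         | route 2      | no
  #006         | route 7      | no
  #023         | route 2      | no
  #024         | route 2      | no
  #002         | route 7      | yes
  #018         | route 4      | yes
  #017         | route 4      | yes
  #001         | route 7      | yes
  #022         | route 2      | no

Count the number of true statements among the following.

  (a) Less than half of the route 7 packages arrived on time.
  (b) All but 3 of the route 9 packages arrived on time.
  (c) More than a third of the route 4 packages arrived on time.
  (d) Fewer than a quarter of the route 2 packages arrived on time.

2

(a) route 7: |A| = 7, |A ∩ B| = 4; needs |A ∩ B| < |A ∖ B| — false.
(b) route 9: |A| = 6, |A ∩ B| = 5; needs |A ∖ B| = 3 — false.
(c) route 4: |A| = 7, |A ∩ B| = 7; needs |A ∩ B| / |A| > 1/3 — true.
(d) route 2: |A| = 8, |A ∩ B| = 1; needs |A ∩ B| / |A| < 1/4 — true.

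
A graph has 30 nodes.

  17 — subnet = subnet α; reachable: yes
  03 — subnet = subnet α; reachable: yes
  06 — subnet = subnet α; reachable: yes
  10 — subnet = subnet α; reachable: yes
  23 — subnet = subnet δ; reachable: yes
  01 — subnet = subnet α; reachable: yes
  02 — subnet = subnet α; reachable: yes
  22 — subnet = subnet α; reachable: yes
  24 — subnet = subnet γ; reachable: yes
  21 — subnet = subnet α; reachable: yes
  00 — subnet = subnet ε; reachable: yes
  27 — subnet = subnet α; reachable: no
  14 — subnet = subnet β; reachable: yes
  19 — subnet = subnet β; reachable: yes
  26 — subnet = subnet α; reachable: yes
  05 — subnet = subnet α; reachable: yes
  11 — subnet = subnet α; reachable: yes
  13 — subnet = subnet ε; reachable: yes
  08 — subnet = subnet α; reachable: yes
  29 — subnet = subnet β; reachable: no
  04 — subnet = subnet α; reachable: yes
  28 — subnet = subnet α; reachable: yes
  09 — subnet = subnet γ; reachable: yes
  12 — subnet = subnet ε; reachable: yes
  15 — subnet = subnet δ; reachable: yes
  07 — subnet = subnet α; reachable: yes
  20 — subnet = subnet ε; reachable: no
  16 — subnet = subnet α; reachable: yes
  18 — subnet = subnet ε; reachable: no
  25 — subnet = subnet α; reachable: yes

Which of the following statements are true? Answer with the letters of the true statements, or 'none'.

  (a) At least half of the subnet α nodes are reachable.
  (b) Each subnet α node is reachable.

|A| = 18, |A ∩ B| = 17, |A ∖ B| = 1.
(a) |A ∩ B| ≥ |A ∖ B|: holds.
(b) A ⊆ B, i.e. every element of A is in B (|A ∖ B| = 0): fails.

(a)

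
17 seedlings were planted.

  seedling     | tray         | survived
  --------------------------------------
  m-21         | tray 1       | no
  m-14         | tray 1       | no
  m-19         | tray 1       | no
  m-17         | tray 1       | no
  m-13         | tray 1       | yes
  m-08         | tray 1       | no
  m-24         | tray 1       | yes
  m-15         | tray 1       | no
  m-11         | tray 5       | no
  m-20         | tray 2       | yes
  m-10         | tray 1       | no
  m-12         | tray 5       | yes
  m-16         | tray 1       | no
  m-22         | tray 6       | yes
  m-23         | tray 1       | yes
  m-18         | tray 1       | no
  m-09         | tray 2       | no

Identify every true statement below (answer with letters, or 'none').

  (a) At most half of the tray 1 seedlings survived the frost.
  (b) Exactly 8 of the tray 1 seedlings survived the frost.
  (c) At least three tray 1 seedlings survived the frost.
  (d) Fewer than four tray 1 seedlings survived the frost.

|A| = 12, |A ∩ B| = 3, |A ∖ B| = 9.
(a) |A ∩ B| ≤ |A ∖ B|: holds.
(b) |A ∩ B| = 8: fails.
(c) |A ∩ B| ≥ 3: holds.
(d) |A ∩ B| < 4: holds.

(a), (c), (d)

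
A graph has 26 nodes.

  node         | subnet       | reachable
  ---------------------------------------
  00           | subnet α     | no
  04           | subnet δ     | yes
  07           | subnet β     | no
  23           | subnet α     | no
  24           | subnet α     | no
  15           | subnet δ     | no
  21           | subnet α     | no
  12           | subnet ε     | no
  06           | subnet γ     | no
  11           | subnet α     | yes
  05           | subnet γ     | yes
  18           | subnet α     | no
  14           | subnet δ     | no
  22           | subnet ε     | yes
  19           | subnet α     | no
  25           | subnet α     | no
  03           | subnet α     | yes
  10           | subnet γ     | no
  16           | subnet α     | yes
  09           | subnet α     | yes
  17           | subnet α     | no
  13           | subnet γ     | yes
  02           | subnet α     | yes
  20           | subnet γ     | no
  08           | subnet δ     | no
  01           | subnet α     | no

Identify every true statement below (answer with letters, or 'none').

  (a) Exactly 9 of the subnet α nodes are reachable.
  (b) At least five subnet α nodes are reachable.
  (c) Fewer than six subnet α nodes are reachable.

|A| = 14, |A ∩ B| = 5, |A ∖ B| = 9.
(a) |A ∩ B| = 9: fails.
(b) |A ∩ B| ≥ 5: holds.
(c) |A ∩ B| < 6: holds.

(b), (c)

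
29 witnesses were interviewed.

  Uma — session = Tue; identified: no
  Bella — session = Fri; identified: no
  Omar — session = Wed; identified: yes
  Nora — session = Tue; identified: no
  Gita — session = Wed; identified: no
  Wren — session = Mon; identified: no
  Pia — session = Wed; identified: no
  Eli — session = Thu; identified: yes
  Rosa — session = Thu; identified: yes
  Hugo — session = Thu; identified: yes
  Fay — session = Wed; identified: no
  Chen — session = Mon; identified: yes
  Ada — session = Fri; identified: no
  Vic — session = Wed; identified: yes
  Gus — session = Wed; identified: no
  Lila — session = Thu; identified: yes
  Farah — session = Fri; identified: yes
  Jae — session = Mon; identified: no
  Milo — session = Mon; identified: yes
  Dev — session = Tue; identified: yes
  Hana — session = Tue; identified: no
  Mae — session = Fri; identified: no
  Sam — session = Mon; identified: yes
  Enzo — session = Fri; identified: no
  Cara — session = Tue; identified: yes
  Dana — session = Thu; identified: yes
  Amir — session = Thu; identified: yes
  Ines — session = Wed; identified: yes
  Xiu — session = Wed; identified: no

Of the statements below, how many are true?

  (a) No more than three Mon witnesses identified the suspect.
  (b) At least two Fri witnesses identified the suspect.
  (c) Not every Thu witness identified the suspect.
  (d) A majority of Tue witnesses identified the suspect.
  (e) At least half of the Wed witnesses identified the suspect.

1

(a) Mon: |A| = 5, |A ∩ B| = 3; needs |A ∩ B| ≤ 3 — true.
(b) Fri: |A| = 5, |A ∩ B| = 1; needs |A ∩ B| ≥ 2 — false.
(c) Thu: |A| = 6, |A ∩ B| = 6; needs A ⊄ B (|A ∖ B| ≥ 1) — false.
(d) Tue: |A| = 5, |A ∩ B| = 2; needs |A ∩ B| > |A ∖ B| — false.
(e) Wed: |A| = 8, |A ∩ B| = 3; needs |A ∩ B| ≥ |A ∖ B| — false.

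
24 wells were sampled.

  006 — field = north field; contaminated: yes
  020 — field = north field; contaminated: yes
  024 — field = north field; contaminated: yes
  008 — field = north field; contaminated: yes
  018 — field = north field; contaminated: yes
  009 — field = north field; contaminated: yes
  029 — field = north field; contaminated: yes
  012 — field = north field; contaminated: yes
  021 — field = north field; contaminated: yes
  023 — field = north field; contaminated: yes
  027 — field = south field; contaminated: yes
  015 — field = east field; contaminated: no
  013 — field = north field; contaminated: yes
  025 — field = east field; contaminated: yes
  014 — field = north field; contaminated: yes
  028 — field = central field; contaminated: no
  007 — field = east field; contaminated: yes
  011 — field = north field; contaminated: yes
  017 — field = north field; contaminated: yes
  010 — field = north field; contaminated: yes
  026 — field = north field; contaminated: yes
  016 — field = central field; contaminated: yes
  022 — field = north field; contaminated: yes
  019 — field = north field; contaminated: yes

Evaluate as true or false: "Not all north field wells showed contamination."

False

Truth condition: A ⊄ B (|A ∖ B| ≥ 1).
|A| = 18, |A ∩ B| = 18, |A ∖ B| = 0.
So the statement is false.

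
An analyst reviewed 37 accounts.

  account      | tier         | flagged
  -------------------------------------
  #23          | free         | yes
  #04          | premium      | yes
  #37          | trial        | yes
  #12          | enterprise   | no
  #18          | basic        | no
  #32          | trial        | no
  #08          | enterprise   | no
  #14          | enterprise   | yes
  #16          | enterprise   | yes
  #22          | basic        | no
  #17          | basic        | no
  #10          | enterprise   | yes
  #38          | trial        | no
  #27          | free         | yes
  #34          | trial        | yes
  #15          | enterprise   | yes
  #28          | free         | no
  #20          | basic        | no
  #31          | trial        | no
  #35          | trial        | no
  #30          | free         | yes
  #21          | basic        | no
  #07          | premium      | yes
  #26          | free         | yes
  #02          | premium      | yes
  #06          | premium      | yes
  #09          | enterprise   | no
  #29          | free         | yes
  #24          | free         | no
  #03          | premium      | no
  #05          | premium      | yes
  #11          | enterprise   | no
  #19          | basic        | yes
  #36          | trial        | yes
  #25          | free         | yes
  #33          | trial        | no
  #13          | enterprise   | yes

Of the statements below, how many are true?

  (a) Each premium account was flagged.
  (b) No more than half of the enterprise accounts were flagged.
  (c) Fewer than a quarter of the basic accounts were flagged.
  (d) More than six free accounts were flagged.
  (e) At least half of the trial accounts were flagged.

1

(a) premium: |A| = 6, |A ∩ B| = 5; needs A ⊆ B, i.e. every element of A is in B (|A ∖ B| = 0) — false.
(b) enterprise: |A| = 9, |A ∩ B| = 5; needs |A ∩ B| ≤ |A ∖ B| — false.
(c) basic: |A| = 6, |A ∩ B| = 1; needs |A ∩ B| / |A| < 1/4 — true.
(d) free: |A| = 8, |A ∩ B| = 6; needs |A ∩ B| > 6 — false.
(e) trial: |A| = 8, |A ∩ B| = 3; needs |A ∩ B| ≥ |A ∖ B| — false.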